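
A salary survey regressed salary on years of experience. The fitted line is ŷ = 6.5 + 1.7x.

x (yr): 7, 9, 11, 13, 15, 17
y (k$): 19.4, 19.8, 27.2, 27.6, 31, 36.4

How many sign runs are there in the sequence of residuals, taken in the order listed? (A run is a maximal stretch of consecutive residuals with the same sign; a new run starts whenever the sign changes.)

x=7: ŷ = 6.5 + 1.7·7 = 18.4; e = 19.4 − 18.4 = 1
x=9: ŷ = 6.5 + 1.7·9 = 21.8; e = 19.8 − 21.8 = -2
x=11: ŷ = 6.5 + 1.7·11 = 25.2; e = 27.2 − 25.2 = 2
x=13: ŷ = 6.5 + 1.7·13 = 28.6; e = 27.6 − 28.6 = -1
x=15: ŷ = 6.5 + 1.7·15 = 32; e = 31 − 32 = -1
x=17: ŷ = 6.5 + 1.7·17 = 35.4; e = 36.4 − 35.4 = 1
Signs: + − + − − +
Runs: +×1, −×1, +×1, −×2, +×1 → 5

5 runs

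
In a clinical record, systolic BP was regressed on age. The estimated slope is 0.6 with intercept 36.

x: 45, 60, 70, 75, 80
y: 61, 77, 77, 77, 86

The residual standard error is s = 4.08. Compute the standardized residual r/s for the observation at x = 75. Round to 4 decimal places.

ŷ = 36 + 0.6·75 = 81
r = 77 − 81 = -4
r/s = -4 / 4.08 = -0.9804

-0.9804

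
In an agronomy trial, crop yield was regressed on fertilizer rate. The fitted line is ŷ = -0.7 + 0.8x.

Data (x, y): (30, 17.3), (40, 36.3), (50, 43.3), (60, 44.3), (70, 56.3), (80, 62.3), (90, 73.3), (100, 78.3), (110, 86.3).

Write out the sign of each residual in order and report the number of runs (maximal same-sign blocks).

7 runs

x=30: ŷ = -0.7 + 0.8·30 = 23.3; e = 17.3 − 23.3 = -6
x=40: ŷ = -0.7 + 0.8·40 = 31.3; e = 36.3 − 31.3 = 5
x=50: ŷ = -0.7 + 0.8·50 = 39.3; e = 43.3 − 39.3 = 4
x=60: ŷ = -0.7 + 0.8·60 = 47.3; e = 44.3 − 47.3 = -3
x=70: ŷ = -0.7 + 0.8·70 = 55.3; e = 56.3 − 55.3 = 1
x=80: ŷ = -0.7 + 0.8·80 = 63.3; e = 62.3 − 63.3 = -1
x=90: ŷ = -0.7 + 0.8·90 = 71.3; e = 73.3 − 71.3 = 2
x=100: ŷ = -0.7 + 0.8·100 = 79.3; e = 78.3 − 79.3 = -1
x=110: ŷ = -0.7 + 0.8·110 = 87.3; e = 86.3 − 87.3 = -1
Signs: − + + − + − + − −
Runs: −×1, +×2, −×1, +×1, −×1, +×1, −×2 → 7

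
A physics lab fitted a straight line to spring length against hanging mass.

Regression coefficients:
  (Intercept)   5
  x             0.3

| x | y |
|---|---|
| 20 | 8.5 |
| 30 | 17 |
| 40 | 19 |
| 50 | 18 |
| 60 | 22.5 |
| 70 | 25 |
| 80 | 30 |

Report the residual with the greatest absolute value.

r = 3

x=20: ŷ = 5 + 0.3·20 = 11; r = 8.5 − 11 = -2.5
x=30: ŷ = 5 + 0.3·30 = 14; r = 17 − 14 = 3
x=40: ŷ = 5 + 0.3·40 = 17; r = 19 − 17 = 2
x=50: ŷ = 5 + 0.3·50 = 20; r = 18 − 20 = -2
x=60: ŷ = 5 + 0.3·60 = 23; r = 22.5 − 23 = -0.5
x=70: ŷ = 5 + 0.3·70 = 26; r = 25 − 26 = -1
x=80: ŷ = 5 + 0.3·80 = 29; r = 30 − 29 = 1
Largest |r| is 3 at x = 30, residual 3.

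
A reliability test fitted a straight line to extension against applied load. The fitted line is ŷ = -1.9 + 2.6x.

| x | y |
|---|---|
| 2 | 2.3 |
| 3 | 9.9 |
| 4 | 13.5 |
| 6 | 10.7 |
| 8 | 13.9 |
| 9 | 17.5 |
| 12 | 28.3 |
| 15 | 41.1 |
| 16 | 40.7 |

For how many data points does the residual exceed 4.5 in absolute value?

x=2: ŷ = -1.9 + 2.6·2 = 3.3; e = 2.3 − 3.3 = -1
x=3: ŷ = -1.9 + 2.6·3 = 5.9; e = 9.9 − 5.9 = 4
x=4: ŷ = -1.9 + 2.6·4 = 8.5; e = 13.5 − 8.5 = 5
x=6: ŷ = -1.9 + 2.6·6 = 13.7; e = 10.7 − 13.7 = -3
x=8: ŷ = -1.9 + 2.6·8 = 18.9; e = 13.9 − 18.9 = -5
x=9: ŷ = -1.9 + 2.6·9 = 21.5; e = 17.5 − 21.5 = -4
x=12: ŷ = -1.9 + 2.6·12 = 29.3; e = 28.3 − 29.3 = -1
x=15: ŷ = -1.9 + 2.6·15 = 37.1; e = 41.1 − 37.1 = 4
x=16: ŷ = -1.9 + 2.6·16 = 39.7; e = 40.7 − 39.7 = 1
|e| > 4.5: x=4 (|e|=5), x=8 (|e|=5) → 2

2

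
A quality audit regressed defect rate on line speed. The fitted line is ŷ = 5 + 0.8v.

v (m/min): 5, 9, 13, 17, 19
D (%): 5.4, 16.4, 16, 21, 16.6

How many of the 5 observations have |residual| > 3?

3

v=5: ŷ = 5 + 0.8·5 = 9; r = 5.4 − 9 = -3.6
v=9: ŷ = 5 + 0.8·9 = 12.2; r = 16.4 − 12.2 = 4.2
v=13: ŷ = 5 + 0.8·13 = 15.4; r = 16 − 15.4 = 0.6
v=17: ŷ = 5 + 0.8·17 = 18.6; r = 21 − 18.6 = 2.4
v=19: ŷ = 5 + 0.8·19 = 20.2; r = 16.6 − 20.2 = -3.6
|r| > 3: v=5 (|r|=3.6), v=9 (|r|=4.2), v=19 (|r|=3.6) → 3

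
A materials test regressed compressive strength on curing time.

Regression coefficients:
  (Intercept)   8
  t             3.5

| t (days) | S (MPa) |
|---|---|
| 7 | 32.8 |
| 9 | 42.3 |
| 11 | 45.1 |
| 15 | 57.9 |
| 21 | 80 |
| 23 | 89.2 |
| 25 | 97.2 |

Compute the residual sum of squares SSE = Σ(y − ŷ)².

t=7: Ŝ = 8 + 3.5·7 = 32.5; e = 32.8 − 32.5 = 0.3
t=9: Ŝ = 8 + 3.5·9 = 39.5; e = 42.3 − 39.5 = 2.8
t=11: Ŝ = 8 + 3.5·11 = 46.5; e = 45.1 − 46.5 = -1.4
t=15: Ŝ = 8 + 3.5·15 = 60.5; e = 57.9 − 60.5 = -2.6
t=21: Ŝ = 8 + 3.5·21 = 81.5; e = 80 − 81.5 = -1.5
t=23: Ŝ = 8 + 3.5·23 = 88.5; e = 89.2 − 88.5 = 0.7
t=25: Ŝ = 8 + 3.5·25 = 95.5; e = 97.2 − 95.5 = 1.7
SSE = 0.09 + 7.84 + 1.96 + 6.76 + 2.25 + 0.49 + 2.89 = 22.28

SSE = 22.28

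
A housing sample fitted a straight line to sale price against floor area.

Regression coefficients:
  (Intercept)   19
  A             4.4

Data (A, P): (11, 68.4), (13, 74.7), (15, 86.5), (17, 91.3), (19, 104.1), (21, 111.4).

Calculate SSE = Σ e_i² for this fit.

SSE = 14

A=11: ŷ = 19 + 4.4·11 = 67.4; e = 68.4 − 67.4 = 1
A=13: ŷ = 19 + 4.4·13 = 76.2; e = 74.7 − 76.2 = -1.5
A=15: ŷ = 19 + 4.4·15 = 85; e = 86.5 − 85 = 1.5
A=17: ŷ = 19 + 4.4·17 = 93.8; e = 91.3 − 93.8 = -2.5
A=19: ŷ = 19 + 4.4·19 = 102.6; e = 104.1 − 102.6 = 1.5
A=21: ŷ = 19 + 4.4·21 = 111.4; e = 111.4 − 111.4 = 0
SSE = 1 + 2.25 + 2.25 + 6.25 + 2.25 + 0 = 14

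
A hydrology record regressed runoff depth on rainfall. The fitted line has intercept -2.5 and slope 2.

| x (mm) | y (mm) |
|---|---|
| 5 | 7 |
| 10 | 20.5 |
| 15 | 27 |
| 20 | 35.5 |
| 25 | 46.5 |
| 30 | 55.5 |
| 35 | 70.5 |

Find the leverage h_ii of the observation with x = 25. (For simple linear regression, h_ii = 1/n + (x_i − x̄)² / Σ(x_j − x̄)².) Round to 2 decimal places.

x̄ = (5 + 10 + 15 + 20 + 25 + 30 + 35)/7 = 20
Σ(x − x̄)² = 225 + 100 + 25 + 0 + 25 + 100 + 225 = 700
h = 1/7 + (5)²/700 = 0.142857 + 0.0357143 = 0.18

h = 0.18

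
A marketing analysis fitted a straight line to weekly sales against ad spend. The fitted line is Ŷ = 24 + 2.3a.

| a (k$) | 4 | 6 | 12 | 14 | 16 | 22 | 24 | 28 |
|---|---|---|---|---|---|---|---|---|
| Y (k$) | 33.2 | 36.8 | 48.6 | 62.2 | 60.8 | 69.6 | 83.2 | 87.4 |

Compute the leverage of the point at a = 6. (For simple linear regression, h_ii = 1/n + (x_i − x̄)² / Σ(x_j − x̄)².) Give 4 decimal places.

ā = (4 + 6 + 12 + 14 + 16 + 22 + 24 + 28)/8 = 15.75
Σ(a − ā)² = 138.062 + 95.0625 + 14.0625 + 3.0625 + 0.0625 + 39.0625 + 68.0625 + 150.062 = 507.5
h = 1/8 + (-9.75)²/507.5 = 0.125 + 0.187315 = 0.3123

h = 0.3123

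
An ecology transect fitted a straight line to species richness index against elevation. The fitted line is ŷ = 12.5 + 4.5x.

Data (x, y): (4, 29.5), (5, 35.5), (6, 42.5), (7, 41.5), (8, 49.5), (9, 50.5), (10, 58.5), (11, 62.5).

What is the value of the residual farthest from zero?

x=4: ŷ = 12.5 + 4.5·4 = 30.5; r = 29.5 − 30.5 = -1
x=5: ŷ = 12.5 + 4.5·5 = 35; r = 35.5 − 35 = 0.5
x=6: ŷ = 12.5 + 4.5·6 = 39.5; r = 42.5 − 39.5 = 3
x=7: ŷ = 12.5 + 4.5·7 = 44; r = 41.5 − 44 = -2.5
x=8: ŷ = 12.5 + 4.5·8 = 48.5; r = 49.5 − 48.5 = 1
x=9: ŷ = 12.5 + 4.5·9 = 53; r = 50.5 − 53 = -2.5
x=10: ŷ = 12.5 + 4.5·10 = 57.5; r = 58.5 − 57.5 = 1
x=11: ŷ = 12.5 + 4.5·11 = 62; r = 62.5 − 62 = 0.5
Largest |r| is 3 at x = 6, residual 3.

r = 3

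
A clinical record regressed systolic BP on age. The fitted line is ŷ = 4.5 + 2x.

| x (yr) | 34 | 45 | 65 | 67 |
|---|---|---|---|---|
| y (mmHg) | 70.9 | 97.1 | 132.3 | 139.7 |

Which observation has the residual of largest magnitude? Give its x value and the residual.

x = 45, e = 2.6

x=34: ŷ = 4.5 + 2·34 = 72.5; e = 70.9 − 72.5 = -1.6
x=45: ŷ = 4.5 + 2·45 = 94.5; e = 97.1 − 94.5 = 2.6
x=65: ŷ = 4.5 + 2·65 = 134.5; e = 132.3 − 134.5 = -2.2
x=67: ŷ = 4.5 + 2·67 = 138.5; e = 139.7 − 138.5 = 1.2
Largest |e| is 2.6 at x = 45, residual 2.6.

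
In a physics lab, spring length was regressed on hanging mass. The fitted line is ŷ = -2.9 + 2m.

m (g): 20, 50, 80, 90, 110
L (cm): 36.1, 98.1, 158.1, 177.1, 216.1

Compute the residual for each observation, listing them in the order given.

-1, 1, 1, 0, -1

m=20: ŷ = -2.9 + 2·20 = 37.1; e = 36.1 − 37.1 = -1
m=50: ŷ = -2.9 + 2·50 = 97.1; e = 98.1 − 97.1 = 1
m=80: ŷ = -2.9 + 2·80 = 157.1; e = 158.1 − 157.1 = 1
m=90: ŷ = -2.9 + 2·90 = 177.1; e = 177.1 − 177.1 = 0
m=110: ŷ = -2.9 + 2·110 = 217.1; e = 216.1 − 217.1 = -1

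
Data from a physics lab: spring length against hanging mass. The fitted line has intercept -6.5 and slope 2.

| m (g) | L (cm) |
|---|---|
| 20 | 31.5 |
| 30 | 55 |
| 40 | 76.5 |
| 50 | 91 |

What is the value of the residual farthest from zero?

r = 3

m=20: L̂ = -6.5 + 2·20 = 33.5; r = 31.5 − 33.5 = -2
m=30: L̂ = -6.5 + 2·30 = 53.5; r = 55 − 53.5 = 1.5
m=40: L̂ = -6.5 + 2·40 = 73.5; r = 76.5 − 73.5 = 3
m=50: L̂ = -6.5 + 2·50 = 93.5; r = 91 − 93.5 = -2.5
Largest |r| is 3 at m = 40, residual 3.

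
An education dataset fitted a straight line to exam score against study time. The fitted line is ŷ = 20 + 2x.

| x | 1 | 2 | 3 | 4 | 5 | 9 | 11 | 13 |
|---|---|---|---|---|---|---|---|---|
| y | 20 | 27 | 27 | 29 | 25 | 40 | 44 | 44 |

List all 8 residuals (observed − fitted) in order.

-2, 3, 1, 1, -5, 2, 2, -2

x=1: ŷ = 20 + 2·1 = 22; e = 20 − 22 = -2
x=2: ŷ = 20 + 2·2 = 24; e = 27 − 24 = 3
x=3: ŷ = 20 + 2·3 = 26; e = 27 − 26 = 1
x=4: ŷ = 20 + 2·4 = 28; e = 29 − 28 = 1
x=5: ŷ = 20 + 2·5 = 30; e = 25 − 30 = -5
x=9: ŷ = 20 + 2·9 = 38; e = 40 − 38 = 2
x=11: ŷ = 20 + 2·11 = 42; e = 44 − 42 = 2
x=13: ŷ = 20 + 2·13 = 46; e = 44 − 46 = -2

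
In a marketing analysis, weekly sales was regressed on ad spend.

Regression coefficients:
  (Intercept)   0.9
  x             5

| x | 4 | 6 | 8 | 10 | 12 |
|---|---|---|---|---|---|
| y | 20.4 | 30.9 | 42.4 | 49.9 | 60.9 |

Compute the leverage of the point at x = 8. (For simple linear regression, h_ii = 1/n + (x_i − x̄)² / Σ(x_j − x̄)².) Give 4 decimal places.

h = 0.2000

x̄ = (4 + 6 + 8 + 10 + 12)/5 = 8
Σ(x − x̄)² = 16 + 4 + 0 + 4 + 16 = 40
h = 1/5 + (0)²/40 = 0.2 + 0 = 0.2000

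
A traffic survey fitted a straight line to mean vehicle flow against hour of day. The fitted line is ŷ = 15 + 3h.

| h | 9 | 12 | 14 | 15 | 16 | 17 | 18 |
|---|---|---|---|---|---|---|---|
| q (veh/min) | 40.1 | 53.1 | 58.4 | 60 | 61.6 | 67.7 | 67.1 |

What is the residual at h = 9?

ŷ = 15 + 3·9 = 42
e = 40.1 − 42 = -1.9

e = -1.9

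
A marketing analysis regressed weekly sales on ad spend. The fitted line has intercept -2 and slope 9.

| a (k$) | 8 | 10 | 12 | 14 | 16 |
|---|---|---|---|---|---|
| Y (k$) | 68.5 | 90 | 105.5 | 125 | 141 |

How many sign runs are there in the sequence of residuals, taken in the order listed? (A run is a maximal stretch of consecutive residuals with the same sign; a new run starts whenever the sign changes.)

a=8: Ŷ = -2 + 9·8 = 70; r = 68.5 − 70 = -1.5
a=10: Ŷ = -2 + 9·10 = 88; r = 90 − 88 = 2
a=12: Ŷ = -2 + 9·12 = 106; r = 105.5 − 106 = -0.5
a=14: Ŷ = -2 + 9·14 = 124; r = 125 − 124 = 1
a=16: Ŷ = -2 + 9·16 = 142; r = 141 − 142 = -1
Signs: − + − + −
Runs: −×1, +×1, −×1, +×1, −×1 → 5

5 runs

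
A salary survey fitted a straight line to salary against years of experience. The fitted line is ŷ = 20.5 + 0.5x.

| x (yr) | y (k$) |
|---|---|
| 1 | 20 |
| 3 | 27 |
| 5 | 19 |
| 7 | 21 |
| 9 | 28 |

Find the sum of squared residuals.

x=1: ŷ = 20.5 + 0.5·1 = 21; e = 20 − 21 = -1
x=3: ŷ = 20.5 + 0.5·3 = 22; e = 27 − 22 = 5
x=5: ŷ = 20.5 + 0.5·5 = 23; e = 19 − 23 = -4
x=7: ŷ = 20.5 + 0.5·7 = 24; e = 21 − 24 = -3
x=9: ŷ = 20.5 + 0.5·9 = 25; e = 28 − 25 = 3
SSE = 1 + 25 + 16 + 9 + 9 = 60

SSE = 60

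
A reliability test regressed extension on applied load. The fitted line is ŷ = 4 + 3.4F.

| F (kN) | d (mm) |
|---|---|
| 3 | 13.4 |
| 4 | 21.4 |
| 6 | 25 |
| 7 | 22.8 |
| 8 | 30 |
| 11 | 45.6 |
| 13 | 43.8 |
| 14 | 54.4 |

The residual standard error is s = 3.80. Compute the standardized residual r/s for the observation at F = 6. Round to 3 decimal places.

0.158

ŷ = 4 + 3.4·6 = 24.4
r = 25 − 24.4 = 0.6
r/s = 0.6 / 3.80 = 0.158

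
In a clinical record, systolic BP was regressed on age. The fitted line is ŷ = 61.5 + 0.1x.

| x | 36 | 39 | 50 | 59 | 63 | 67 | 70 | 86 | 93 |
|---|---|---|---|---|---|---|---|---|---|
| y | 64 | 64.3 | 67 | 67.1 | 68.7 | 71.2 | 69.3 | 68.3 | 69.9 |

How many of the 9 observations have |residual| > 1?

x=36: ŷ = 61.5 + 0.1·36 = 65.1; r = 64 − 65.1 = -1.1
x=39: ŷ = 61.5 + 0.1·39 = 65.4; r = 64.3 − 65.4 = -1.1
x=50: ŷ = 61.5 + 0.1·50 = 66.5; r = 67 − 66.5 = 0.5
x=59: ŷ = 61.5 + 0.1·59 = 67.4; r = 67.1 − 67.4 = -0.3
x=63: ŷ = 61.5 + 0.1·63 = 67.8; r = 68.7 − 67.8 = 0.9
x=67: ŷ = 61.5 + 0.1·67 = 68.2; r = 71.2 − 68.2 = 3
x=70: ŷ = 61.5 + 0.1·70 = 68.5; r = 69.3 − 68.5 = 0.8
x=86: ŷ = 61.5 + 0.1·86 = 70.1; r = 68.3 − 70.1 = -1.8
x=93: ŷ = 61.5 + 0.1·93 = 70.8; r = 69.9 − 70.8 = -0.9
|r| > 1: x=36 (|r|=1.1), x=39 (|r|=1.1), x=67 (|r|=3), x=86 (|r|=1.8) → 4

4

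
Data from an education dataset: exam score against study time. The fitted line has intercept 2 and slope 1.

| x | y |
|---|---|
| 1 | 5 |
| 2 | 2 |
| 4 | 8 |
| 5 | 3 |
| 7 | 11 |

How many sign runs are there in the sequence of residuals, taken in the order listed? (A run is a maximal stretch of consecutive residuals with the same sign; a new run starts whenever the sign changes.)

5 runs

x=1: ŷ = 2 + 1 = 3; r = 5 − 3 = 2
x=2: ŷ = 2 + 2 = 4; r = 2 − 4 = -2
x=4: ŷ = 2 + 4 = 6; r = 8 − 6 = 2
x=5: ŷ = 2 + 5 = 7; r = 3 − 7 = -4
x=7: ŷ = 2 + 7 = 9; r = 11 − 9 = 2
Signs: + − + − +
Runs: +×1, −×1, +×1, −×1, +×1 → 5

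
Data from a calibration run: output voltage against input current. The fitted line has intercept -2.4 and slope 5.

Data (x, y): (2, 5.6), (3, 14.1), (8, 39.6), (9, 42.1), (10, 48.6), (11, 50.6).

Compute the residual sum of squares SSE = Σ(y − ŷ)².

SSE = 15.5

x=2: ŷ = -2.4 + 5·2 = 7.6; e = 5.6 − 7.6 = -2
x=3: ŷ = -2.4 + 5·3 = 12.6; e = 14.1 − 12.6 = 1.5
x=8: ŷ = -2.4 + 5·8 = 37.6; e = 39.6 − 37.6 = 2
x=9: ŷ = -2.4 + 5·9 = 42.6; e = 42.1 − 42.6 = -0.5
x=10: ŷ = -2.4 + 5·10 = 47.6; e = 48.6 − 47.6 = 1
x=11: ŷ = -2.4 + 5·11 = 52.6; e = 50.6 − 52.6 = -2
SSE = 4 + 2.25 + 4 + 0.25 + 1 + 4 = 15.5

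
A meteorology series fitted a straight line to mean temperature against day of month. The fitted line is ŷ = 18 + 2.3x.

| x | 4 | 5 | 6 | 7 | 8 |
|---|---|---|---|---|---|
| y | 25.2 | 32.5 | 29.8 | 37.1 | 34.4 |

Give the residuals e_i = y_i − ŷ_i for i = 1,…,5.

x=4: ŷ = 18 + 2.3·4 = 27.2; e = 25.2 − 27.2 = -2
x=5: ŷ = 18 + 2.3·5 = 29.5; e = 32.5 − 29.5 = 3
x=6: ŷ = 18 + 2.3·6 = 31.8; e = 29.8 − 31.8 = -2
x=7: ŷ = 18 + 2.3·7 = 34.1; e = 37.1 − 34.1 = 3
x=8: ŷ = 18 + 2.3·8 = 36.4; e = 34.4 − 36.4 = -2

-2, 3, -2, 3, -2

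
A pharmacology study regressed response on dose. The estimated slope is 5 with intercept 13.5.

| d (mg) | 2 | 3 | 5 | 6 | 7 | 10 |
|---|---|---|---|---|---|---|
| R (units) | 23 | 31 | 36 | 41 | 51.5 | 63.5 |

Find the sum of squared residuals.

SSE = 28

d=2: ŷ = 13.5 + 5·2 = 23.5; e = 23 − 23.5 = -0.5
d=3: ŷ = 13.5 + 5·3 = 28.5; e = 31 − 28.5 = 2.5
d=5: ŷ = 13.5 + 5·5 = 38.5; e = 36 − 38.5 = -2.5
d=6: ŷ = 13.5 + 5·6 = 43.5; e = 41 − 43.5 = -2.5
d=7: ŷ = 13.5 + 5·7 = 48.5; e = 51.5 − 48.5 = 3
d=10: ŷ = 13.5 + 5·10 = 63.5; e = 63.5 − 63.5 = 0
SSE = 0.25 + 6.25 + 6.25 + 6.25 + 9 + 0 = 28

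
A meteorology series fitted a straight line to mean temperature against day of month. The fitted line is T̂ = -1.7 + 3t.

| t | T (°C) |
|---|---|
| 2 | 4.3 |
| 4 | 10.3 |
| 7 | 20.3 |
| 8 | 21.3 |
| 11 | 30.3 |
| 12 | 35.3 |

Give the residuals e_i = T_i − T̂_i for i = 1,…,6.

t=2: T̂ = -1.7 + 3·2 = 4.3; e = 4.3 − 4.3 = 0
t=4: T̂ = -1.7 + 3·4 = 10.3; e = 10.3 − 10.3 = 0
t=7: T̂ = -1.7 + 3·7 = 19.3; e = 20.3 − 19.3 = 1
t=8: T̂ = -1.7 + 3·8 = 22.3; e = 21.3 − 22.3 = -1
t=11: T̂ = -1.7 + 3·11 = 31.3; e = 30.3 − 31.3 = -1
t=12: T̂ = -1.7 + 3·12 = 34.3; e = 35.3 − 34.3 = 1

0, 0, 1, -1, -1, 1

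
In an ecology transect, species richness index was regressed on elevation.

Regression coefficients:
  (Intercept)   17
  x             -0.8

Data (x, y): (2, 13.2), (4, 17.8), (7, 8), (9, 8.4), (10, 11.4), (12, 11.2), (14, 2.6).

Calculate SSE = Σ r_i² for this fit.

x=2: ŷ = 17 − 0.8·2 = 15.4; r = 13.2 − 15.4 = -2.2
x=4: ŷ = 17 − 0.8·4 = 13.8; r = 17.8 − 13.8 = 4
x=7: ŷ = 17 − 0.8·7 = 11.4; r = 8 − 11.4 = -3.4
x=9: ŷ = 17 − 0.8·9 = 9.8; r = 8.4 − 9.8 = -1.4
x=10: ŷ = 17 − 0.8·10 = 9; r = 11.4 − 9 = 2.4
x=12: ŷ = 17 − 0.8·12 = 7.4; r = 11.2 − 7.4 = 3.8
x=14: ŷ = 17 − 0.8·14 = 5.8; r = 2.6 − 5.8 = -3.2
SSE = 4.84 + 16 + 11.56 + 1.96 + 5.76 + 14.44 + 10.24 = 64.8

SSE = 64.8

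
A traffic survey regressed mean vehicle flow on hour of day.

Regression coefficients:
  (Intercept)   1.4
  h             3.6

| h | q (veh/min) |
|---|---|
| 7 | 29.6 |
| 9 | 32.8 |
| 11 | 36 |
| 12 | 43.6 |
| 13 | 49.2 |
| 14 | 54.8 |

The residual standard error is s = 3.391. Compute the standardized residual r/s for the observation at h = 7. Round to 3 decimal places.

q̂ = 1.4 + 3.6·7 = 26.6
r = 29.6 − 26.6 = 3
r/s = 3 / 3.391 = 0.885

0.885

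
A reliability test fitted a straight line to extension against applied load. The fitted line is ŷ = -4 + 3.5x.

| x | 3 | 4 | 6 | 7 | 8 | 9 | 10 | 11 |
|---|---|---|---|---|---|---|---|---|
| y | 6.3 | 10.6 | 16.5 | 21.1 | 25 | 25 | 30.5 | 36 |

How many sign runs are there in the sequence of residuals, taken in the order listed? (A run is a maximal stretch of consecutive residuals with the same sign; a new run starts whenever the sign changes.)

6 runs

x=3: ŷ = -4 + 3.5·3 = 6.5; e = 6.3 − 6.5 = -0.2
x=4: ŷ = -4 + 3.5·4 = 10; e = 10.6 − 10 = 0.6
x=6: ŷ = -4 + 3.5·6 = 17; e = 16.5 − 17 = -0.5
x=7: ŷ = -4 + 3.5·7 = 20.5; e = 21.1 − 20.5 = 0.6
x=8: ŷ = -4 + 3.5·8 = 24; e = 25 − 24 = 1
x=9: ŷ = -4 + 3.5·9 = 27.5; e = 25 − 27.5 = -2.5
x=10: ŷ = -4 + 3.5·10 = 31; e = 30.5 − 31 = -0.5
x=11: ŷ = -4 + 3.5·11 = 34.5; e = 36 − 34.5 = 1.5
Signs: − + − + + − − +
Runs: −×1, +×1, −×1, +×2, −×2, +×1 → 6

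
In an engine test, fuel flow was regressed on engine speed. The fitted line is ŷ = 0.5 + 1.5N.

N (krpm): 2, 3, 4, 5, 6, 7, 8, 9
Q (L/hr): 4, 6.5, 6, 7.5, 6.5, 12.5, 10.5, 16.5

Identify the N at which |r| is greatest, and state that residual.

N=2: ŷ = 0.5 + 1.5·2 = 3.5; r = 4 − 3.5 = 0.5
N=3: ŷ = 0.5 + 1.5·3 = 5; r = 6.5 − 5 = 1.5
N=4: ŷ = 0.5 + 1.5·4 = 6.5; r = 6 − 6.5 = -0.5
N=5: ŷ = 0.5 + 1.5·5 = 8; r = 7.5 − 8 = -0.5
N=6: ŷ = 0.5 + 1.5·6 = 9.5; r = 6.5 − 9.5 = -3
N=7: ŷ = 0.5 + 1.5·7 = 11; r = 12.5 − 11 = 1.5
N=8: ŷ = 0.5 + 1.5·8 = 12.5; r = 10.5 − 12.5 = -2
N=9: ŷ = 0.5 + 1.5·9 = 14; r = 16.5 − 14 = 2.5
Largest |r| is 3 at N = 6, residual -3.

N = 6, r = -3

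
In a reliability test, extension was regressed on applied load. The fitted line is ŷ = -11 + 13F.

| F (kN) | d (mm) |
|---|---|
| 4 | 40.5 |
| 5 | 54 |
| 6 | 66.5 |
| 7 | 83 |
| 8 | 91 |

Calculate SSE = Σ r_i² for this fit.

SSE = 13.5

F=4: ŷ = -11 + 13·4 = 41; r = 40.5 − 41 = -0.5
F=5: ŷ = -11 + 13·5 = 54; r = 54 − 54 = 0
F=6: ŷ = -11 + 13·6 = 67; r = 66.5 − 67 = -0.5
F=7: ŷ = -11 + 13·7 = 80; r = 83 − 80 = 3
F=8: ŷ = -11 + 13·8 = 93; r = 91 − 93 = -2
SSE = 0.25 + 0 + 0.25 + 9 + 4 = 13.5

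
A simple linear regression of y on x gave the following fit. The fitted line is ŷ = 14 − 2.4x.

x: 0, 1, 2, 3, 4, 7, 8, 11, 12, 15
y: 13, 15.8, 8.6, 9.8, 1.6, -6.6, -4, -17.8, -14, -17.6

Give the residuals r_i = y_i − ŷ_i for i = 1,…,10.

x=0: ŷ = 14 − 2.4·0 = 14; r = 13 − 14 = -1
x=1: ŷ = 14 − 2.4·1 = 11.6; r = 15.8 − 11.6 = 4.2
x=2: ŷ = 14 − 2.4·2 = 9.2; r = 8.6 − 9.2 = -0.6
x=3: ŷ = 14 − 2.4·3 = 6.8; r = 9.8 − 6.8 = 3
x=4: ŷ = 14 − 2.4·4 = 4.4; r = 1.6 − 4.4 = -2.8
x=7: ŷ = 14 − 2.4·7 = -2.8; r = -6.6 − (-2.8) = -3.8
x=8: ŷ = 14 − 2.4·8 = -5.2; r = -4 − (-5.2) = 1.2
x=11: ŷ = 14 − 2.4·11 = -12.4; r = -17.8 − (-12.4) = -5.4
x=12: ŷ = 14 − 2.4·12 = -14.8; r = -14 − (-14.8) = 0.8
x=15: ŷ = 14 − 2.4·15 = -22; r = -17.6 − (-22) = 4.4

-1, 4.2, -0.6, 3, -2.8, -3.8, 1.2, -5.4, 0.8, 4.4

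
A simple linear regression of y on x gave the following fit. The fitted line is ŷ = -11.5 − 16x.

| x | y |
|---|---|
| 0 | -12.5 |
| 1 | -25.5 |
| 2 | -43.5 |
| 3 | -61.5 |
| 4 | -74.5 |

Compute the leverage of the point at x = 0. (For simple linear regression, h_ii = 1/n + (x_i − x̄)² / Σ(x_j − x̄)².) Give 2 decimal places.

x̄ = (0 + 1 + 2 + 3 + 4)/5 = 2
Σ(x − x̄)² = 4 + 1 + 0 + 1 + 4 = 10
h = 1/5 + (-2)²/10 = 0.2 + 0.4 = 0.60

h = 0.60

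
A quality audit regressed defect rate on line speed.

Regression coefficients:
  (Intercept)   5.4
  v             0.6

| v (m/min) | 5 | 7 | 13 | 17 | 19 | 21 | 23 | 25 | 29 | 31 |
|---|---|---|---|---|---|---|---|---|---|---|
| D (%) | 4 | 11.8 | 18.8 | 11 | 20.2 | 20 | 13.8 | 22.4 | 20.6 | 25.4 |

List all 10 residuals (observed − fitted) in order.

v=5: ŷ = 5.4 + 0.6·5 = 8.4; e = 4 − 8.4 = -4.4
v=7: ŷ = 5.4 + 0.6·7 = 9.6; e = 11.8 − 9.6 = 2.2
v=13: ŷ = 5.4 + 0.6·13 = 13.2; e = 18.8 − 13.2 = 5.6
v=17: ŷ = 5.4 + 0.6·17 = 15.6; e = 11 − 15.6 = -4.6
v=19: ŷ = 5.4 + 0.6·19 = 16.8; e = 20.2 − 16.8 = 3.4
v=21: ŷ = 5.4 + 0.6·21 = 18; e = 20 − 18 = 2
v=23: ŷ = 5.4 + 0.6·23 = 19.2; e = 13.8 − 19.2 = -5.4
v=25: ŷ = 5.4 + 0.6·25 = 20.4; e = 22.4 − 20.4 = 2
v=29: ŷ = 5.4 + 0.6·29 = 22.8; e = 20.6 − 22.8 = -2.2
v=31: ŷ = 5.4 + 0.6·31 = 24; e = 25.4 − 24 = 1.4

-4.4, 2.2, 5.6, -4.6, 3.4, 2, -5.4, 2, -2.2, 1.4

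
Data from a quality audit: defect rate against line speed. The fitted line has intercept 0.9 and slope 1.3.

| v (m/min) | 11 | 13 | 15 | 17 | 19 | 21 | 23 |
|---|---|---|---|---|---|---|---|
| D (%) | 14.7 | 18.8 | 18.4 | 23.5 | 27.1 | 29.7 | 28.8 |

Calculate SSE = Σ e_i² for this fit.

v=11: ŷ = 0.9 + 1.3·11 = 15.2; e = 14.7 − 15.2 = -0.5
v=13: ŷ = 0.9 + 1.3·13 = 17.8; e = 18.8 − 17.8 = 1
v=15: ŷ = 0.9 + 1.3·15 = 20.4; e = 18.4 − 20.4 = -2
v=17: ŷ = 0.9 + 1.3·17 = 23; e = 23.5 − 23 = 0.5
v=19: ŷ = 0.9 + 1.3·19 = 25.6; e = 27.1 − 25.6 = 1.5
v=21: ŷ = 0.9 + 1.3·21 = 28.2; e = 29.7 − 28.2 = 1.5
v=23: ŷ = 0.9 + 1.3·23 = 30.8; e = 28.8 − 30.8 = -2
SSE = 0.25 + 1 + 4 + 0.25 + 2.25 + 2.25 + 4 = 14

SSE = 14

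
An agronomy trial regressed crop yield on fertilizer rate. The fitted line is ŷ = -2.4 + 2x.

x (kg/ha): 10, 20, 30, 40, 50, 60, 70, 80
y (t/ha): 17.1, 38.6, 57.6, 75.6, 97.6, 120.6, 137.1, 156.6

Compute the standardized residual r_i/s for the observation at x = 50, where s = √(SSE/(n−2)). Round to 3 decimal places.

x=10: ŷ = -2.4 + 2·10 = 17.6; r = 17.1 − 17.6 = -0.5
x=20: ŷ = -2.4 + 2·20 = 37.6; r = 38.6 − 37.6 = 1
x=30: ŷ = -2.4 + 2·30 = 57.6; r = 57.6 − 57.6 = 0
x=40: ŷ = -2.4 + 2·40 = 77.6; r = 75.6 − 77.6 = -2
x=50: ŷ = -2.4 + 2·50 = 97.6; r = 97.6 − 97.6 = 0
x=60: ŷ = -2.4 + 2·60 = 117.6; r = 120.6 − 117.6 = 3
x=70: ŷ = -2.4 + 2·70 = 137.6; r = 137.1 − 137.6 = -0.5
x=80: ŷ = -2.4 + 2·80 = 157.6; r = 156.6 − 157.6 = -1
SSE = 0.25 + 1 + 0 + 4 + 0 + 9 + 0.25 + 1 = 15.5
s = √(15.5/6) = 1.60728
r/s = 0 / 1.60728 = 0.000

0.000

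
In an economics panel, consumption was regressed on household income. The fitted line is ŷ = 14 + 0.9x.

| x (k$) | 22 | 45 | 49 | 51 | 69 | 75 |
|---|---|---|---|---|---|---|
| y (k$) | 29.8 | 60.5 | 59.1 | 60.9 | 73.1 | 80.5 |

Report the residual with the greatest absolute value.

x=22: ŷ = 14 + 0.9·22 = 33.8; r = 29.8 − 33.8 = -4
x=45: ŷ = 14 + 0.9·45 = 54.5; r = 60.5 − 54.5 = 6
x=49: ŷ = 14 + 0.9·49 = 58.1; r = 59.1 − 58.1 = 1
x=51: ŷ = 14 + 0.9·51 = 59.9; r = 60.9 − 59.9 = 1
x=69: ŷ = 14 + 0.9·69 = 76.1; r = 73.1 − 76.1 = -3
x=75: ŷ = 14 + 0.9·75 = 81.5; r = 80.5 − 81.5 = -1
Largest |r| is 6 at x = 45, residual 6.

r = 6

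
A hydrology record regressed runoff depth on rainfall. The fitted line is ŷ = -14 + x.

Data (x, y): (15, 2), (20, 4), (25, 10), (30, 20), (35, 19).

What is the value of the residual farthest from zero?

x=15: ŷ = -14 + 15 = 1; e = 2 − 1 = 1
x=20: ŷ = -14 + 20 = 6; e = 4 − 6 = -2
x=25: ŷ = -14 + 25 = 11; e = 10 − 11 = -1
x=30: ŷ = -14 + 30 = 16; e = 20 − 16 = 4
x=35: ŷ = -14 + 35 = 21; e = 19 − 21 = -2
Largest |e| is 4 at x = 30, residual 4.

e = 4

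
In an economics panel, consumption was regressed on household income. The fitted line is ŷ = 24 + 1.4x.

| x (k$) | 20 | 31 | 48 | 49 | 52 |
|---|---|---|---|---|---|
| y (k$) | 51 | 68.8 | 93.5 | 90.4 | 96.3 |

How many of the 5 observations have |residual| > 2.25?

1

x=20: ŷ = 24 + 1.4·20 = 52; e = 51 − 52 = -1
x=31: ŷ = 24 + 1.4·31 = 67.4; e = 68.8 − 67.4 = 1.4
x=48: ŷ = 24 + 1.4·48 = 91.2; e = 93.5 − 91.2 = 2.3
x=49: ŷ = 24 + 1.4·49 = 92.6; e = 90.4 − 92.6 = -2.2
x=52: ŷ = 24 + 1.4·52 = 96.8; e = 96.3 − 96.8 = -0.5
|e| > 2.25: x=48 (|e|=2.3) → 1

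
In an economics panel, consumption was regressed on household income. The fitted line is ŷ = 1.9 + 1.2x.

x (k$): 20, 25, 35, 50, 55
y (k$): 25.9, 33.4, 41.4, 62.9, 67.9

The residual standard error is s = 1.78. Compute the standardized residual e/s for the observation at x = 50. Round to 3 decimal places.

ŷ = 1.9 + 1.2·50 = 61.9
e = 62.9 − 61.9 = 1
e/s = 1 / 1.78 = 0.562

0.562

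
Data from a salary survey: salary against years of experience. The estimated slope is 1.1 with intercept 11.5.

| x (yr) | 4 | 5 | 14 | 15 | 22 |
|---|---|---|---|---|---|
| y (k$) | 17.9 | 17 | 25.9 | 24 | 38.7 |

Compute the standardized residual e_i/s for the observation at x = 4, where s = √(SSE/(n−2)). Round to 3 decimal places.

x=4: ŷ = 11.5 + 1.1·4 = 15.9; e = 17.9 − 15.9 = 2
x=5: ŷ = 11.5 + 1.1·5 = 17; e = 17 − 17 = 0
x=14: ŷ = 11.5 + 1.1·14 = 26.9; e = 25.9 − 26.9 = -1
x=15: ŷ = 11.5 + 1.1·15 = 28; e = 24 − 28 = -4
x=22: ŷ = 11.5 + 1.1·22 = 35.7; e = 38.7 − 35.7 = 3
SSE = 4 + 0 + 1 + 16 + 9 = 30
s = √(30/3) = 3.16228
e/s = 2 / 3.16228 = 0.632

0.632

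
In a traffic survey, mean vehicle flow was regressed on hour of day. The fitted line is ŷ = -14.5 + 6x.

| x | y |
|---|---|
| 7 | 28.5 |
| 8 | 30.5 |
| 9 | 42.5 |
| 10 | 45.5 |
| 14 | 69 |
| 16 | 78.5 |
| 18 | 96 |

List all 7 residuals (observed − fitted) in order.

1, -3, 3, 0, -0.5, -3, 2.5

x=7: ŷ = -14.5 + 6·7 = 27.5; r = 28.5 − 27.5 = 1
x=8: ŷ = -14.5 + 6·8 = 33.5; r = 30.5 − 33.5 = -3
x=9: ŷ = -14.5 + 6·9 = 39.5; r = 42.5 − 39.5 = 3
x=10: ŷ = -14.5 + 6·10 = 45.5; r = 45.5 − 45.5 = 0
x=14: ŷ = -14.5 + 6·14 = 69.5; r = 69 − 69.5 = -0.5
x=16: ŷ = -14.5 + 6·16 = 81.5; r = 78.5 − 81.5 = -3
x=18: ŷ = -14.5 + 6·18 = 93.5; r = 96 − 93.5 = 2.5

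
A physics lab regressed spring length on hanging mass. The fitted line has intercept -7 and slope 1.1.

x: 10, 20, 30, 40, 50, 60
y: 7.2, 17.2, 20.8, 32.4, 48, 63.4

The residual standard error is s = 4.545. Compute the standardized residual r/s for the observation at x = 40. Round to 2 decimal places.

ŷ = -7 + 1.1·40 = 37
r = 32.4 − 37 = -4.6
r/s = -4.6 / 4.545 = -1.01

-1.01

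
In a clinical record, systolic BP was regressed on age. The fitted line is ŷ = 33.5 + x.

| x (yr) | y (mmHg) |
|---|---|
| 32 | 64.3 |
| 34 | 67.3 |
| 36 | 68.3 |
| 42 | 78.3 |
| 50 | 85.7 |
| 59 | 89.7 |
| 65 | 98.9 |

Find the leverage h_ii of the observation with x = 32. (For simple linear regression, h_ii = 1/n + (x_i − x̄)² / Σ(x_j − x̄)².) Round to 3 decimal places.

x̄ = (32 + 34 + 36 + 42 + 50 + 59 + 65)/7 = 45.4286
Σ(x − x̄)² = 180.327 + 130.612 + 88.898 + 11.7551 + 20.898 + 184.184 + 383.041 = 999.714
h = 1/7 + (-13.4286)²/999.714 = 0.142857 + 0.180378 = 0.323

h = 0.323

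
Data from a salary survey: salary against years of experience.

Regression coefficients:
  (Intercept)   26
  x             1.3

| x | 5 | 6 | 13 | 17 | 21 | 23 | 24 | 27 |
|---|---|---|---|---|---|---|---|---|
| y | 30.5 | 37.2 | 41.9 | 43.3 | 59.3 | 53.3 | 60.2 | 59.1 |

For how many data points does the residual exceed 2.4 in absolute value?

x=5: ŷ = 26 + 1.3·5 = 32.5; r = 30.5 − 32.5 = -2
x=6: ŷ = 26 + 1.3·6 = 33.8; r = 37.2 − 33.8 = 3.4
x=13: ŷ = 26 + 1.3·13 = 42.9; r = 41.9 − 42.9 = -1
x=17: ŷ = 26 + 1.3·17 = 48.1; r = 43.3 − 48.1 = -4.8
x=21: ŷ = 26 + 1.3·21 = 53.3; r = 59.3 − 53.3 = 6
x=23: ŷ = 26 + 1.3·23 = 55.9; r = 53.3 − 55.9 = -2.6
x=24: ŷ = 26 + 1.3·24 = 57.2; r = 60.2 − 57.2 = 3
x=27: ŷ = 26 + 1.3·27 = 61.1; r = 59.1 − 61.1 = -2
|r| > 2.4: x=6 (|r|=3.4), x=17 (|r|=4.8), x=21 (|r|=6), x=23 (|r|=2.6), x=24 (|r|=3) → 5

5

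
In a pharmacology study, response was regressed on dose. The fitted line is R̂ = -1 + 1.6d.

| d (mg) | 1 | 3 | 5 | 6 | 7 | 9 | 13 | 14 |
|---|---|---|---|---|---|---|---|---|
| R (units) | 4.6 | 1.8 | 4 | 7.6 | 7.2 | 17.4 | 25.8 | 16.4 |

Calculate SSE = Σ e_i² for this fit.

SSE = 116

d=1: R̂ = -1 + 1.6·1 = 0.6; e = 4.6 − 0.6 = 4
d=3: R̂ = -1 + 1.6·3 = 3.8; e = 1.8 − 3.8 = -2
d=5: R̂ = -1 + 1.6·5 = 7; e = 4 − 7 = -3
d=6: R̂ = -1 + 1.6·6 = 8.6; e = 7.6 − 8.6 = -1
d=7: R̂ = -1 + 1.6·7 = 10.2; e = 7.2 − 10.2 = -3
d=9: R̂ = -1 + 1.6·9 = 13.4; e = 17.4 − 13.4 = 4
d=13: R̂ = -1 + 1.6·13 = 19.8; e = 25.8 − 19.8 = 6
d=14: R̂ = -1 + 1.6·14 = 21.4; e = 16.4 − 21.4 = -5
SSE = 16 + 4 + 9 + 1 + 9 + 16 + 36 + 25 = 116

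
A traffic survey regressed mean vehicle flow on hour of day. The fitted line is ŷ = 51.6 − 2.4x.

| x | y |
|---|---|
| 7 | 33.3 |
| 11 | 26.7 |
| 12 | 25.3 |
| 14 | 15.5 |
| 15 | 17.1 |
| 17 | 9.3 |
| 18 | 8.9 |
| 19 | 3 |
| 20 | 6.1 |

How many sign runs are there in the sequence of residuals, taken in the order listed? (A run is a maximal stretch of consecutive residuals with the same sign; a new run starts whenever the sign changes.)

8 runs

x=7: ŷ = 51.6 − 2.4·7 = 34.8; e = 33.3 − 34.8 = -1.5
x=11: ŷ = 51.6 − 2.4·11 = 25.2; e = 26.7 − 25.2 = 1.5
x=12: ŷ = 51.6 − 2.4·12 = 22.8; e = 25.3 − 22.8 = 2.5
x=14: ŷ = 51.6 − 2.4·14 = 18; e = 15.5 − 18 = -2.5
x=15: ŷ = 51.6 − 2.4·15 = 15.6; e = 17.1 − 15.6 = 1.5
x=17: ŷ = 51.6 − 2.4·17 = 10.8; e = 9.3 − 10.8 = -1.5
x=18: ŷ = 51.6 − 2.4·18 = 8.4; e = 8.9 − 8.4 = 0.5
x=19: ŷ = 51.6 − 2.4·19 = 6; e = 3 − 6 = -3
x=20: ŷ = 51.6 − 2.4·20 = 3.6; e = 6.1 − 3.6 = 2.5
Signs: − + + − + − + − +
Runs: −×1, +×2, −×1, +×1, −×1, +×1, −×1, +×1 → 8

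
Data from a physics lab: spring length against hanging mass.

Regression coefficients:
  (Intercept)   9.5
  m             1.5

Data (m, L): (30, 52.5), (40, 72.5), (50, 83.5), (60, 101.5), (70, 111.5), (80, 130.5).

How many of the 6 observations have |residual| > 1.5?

4

m=30: ŷ = 9.5 + 1.5·30 = 54.5; e = 52.5 − 54.5 = -2
m=40: ŷ = 9.5 + 1.5·40 = 69.5; e = 72.5 − 69.5 = 3
m=50: ŷ = 9.5 + 1.5·50 = 84.5; e = 83.5 − 84.5 = -1
m=60: ŷ = 9.5 + 1.5·60 = 99.5; e = 101.5 − 99.5 = 2
m=70: ŷ = 9.5 + 1.5·70 = 114.5; e = 111.5 − 114.5 = -3
m=80: ŷ = 9.5 + 1.5·80 = 129.5; e = 130.5 − 129.5 = 1
|e| > 1.5: m=30 (|e|=2), m=40 (|e|=3), m=60 (|e|=2), m=70 (|e|=3) → 4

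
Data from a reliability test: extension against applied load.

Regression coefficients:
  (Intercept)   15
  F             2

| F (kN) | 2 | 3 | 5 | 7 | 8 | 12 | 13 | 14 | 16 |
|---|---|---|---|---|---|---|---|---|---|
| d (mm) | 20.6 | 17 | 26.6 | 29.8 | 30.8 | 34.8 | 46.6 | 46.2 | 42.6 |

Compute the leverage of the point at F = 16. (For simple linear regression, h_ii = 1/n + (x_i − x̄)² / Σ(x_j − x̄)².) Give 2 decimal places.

F̄ = (2 + 3 + 5 + 7 + 8 + 12 + 13 + 14 + 16)/9 = 8.88889
Σ(F − F̄)² = 47.4568 + 34.679 + 15.1235 + 3.5679 + 0.790123 + 9.67901 + 16.9012 + 26.1235 + 50.5679 = 204.889
h = 1/9 + (7.11111)²/204.889 = 0.111111 + 0.246806 = 0.36

h = 0.36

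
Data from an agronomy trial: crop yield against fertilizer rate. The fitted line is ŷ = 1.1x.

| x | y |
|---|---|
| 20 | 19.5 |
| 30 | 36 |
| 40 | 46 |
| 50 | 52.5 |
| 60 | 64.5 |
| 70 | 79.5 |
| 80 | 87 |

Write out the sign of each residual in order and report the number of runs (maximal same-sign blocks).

5 runs

x=20: ŷ = 1.1·20 = 22; r = 19.5 − 22 = -2.5
x=30: ŷ = 1.1·30 = 33; r = 36 − 33 = 3
x=40: ŷ = 1.1·40 = 44; r = 46 − 44 = 2
x=50: ŷ = 1.1·50 = 55; r = 52.5 − 55 = -2.5
x=60: ŷ = 1.1·60 = 66; r = 64.5 − 66 = -1.5
x=70: ŷ = 1.1·70 = 77; r = 79.5 − 77 = 2.5
x=80: ŷ = 1.1·80 = 88; r = 87 − 88 = -1
Signs: − + + − − + −
Runs: −×1, +×2, −×2, +×1, −×1 → 5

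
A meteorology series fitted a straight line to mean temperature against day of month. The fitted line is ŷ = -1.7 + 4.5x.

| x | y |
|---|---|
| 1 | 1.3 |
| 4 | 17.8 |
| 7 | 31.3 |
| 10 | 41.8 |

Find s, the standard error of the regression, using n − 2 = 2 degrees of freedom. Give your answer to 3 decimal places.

s = 2.121

x=1: ŷ = -1.7 + 4.5·1 = 2.8; e = 1.3 − 2.8 = -1.5
x=4: ŷ = -1.7 + 4.5·4 = 16.3; e = 17.8 − 16.3 = 1.5
x=7: ŷ = -1.7 + 4.5·7 = 29.8; e = 31.3 − 29.8 = 1.5
x=10: ŷ = -1.7 + 4.5·10 = 43.3; e = 41.8 − 43.3 = -1.5
SSE = 2.25 + 2.25 + 2.25 + 2.25 = 9
s = √(9/2) = √4.5 ≈ 2.121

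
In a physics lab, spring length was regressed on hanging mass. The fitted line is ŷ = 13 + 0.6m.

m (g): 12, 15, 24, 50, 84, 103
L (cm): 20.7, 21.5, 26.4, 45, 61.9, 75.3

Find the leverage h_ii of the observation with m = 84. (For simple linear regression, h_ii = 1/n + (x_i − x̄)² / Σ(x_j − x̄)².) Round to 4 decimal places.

h = 0.3445

m̄ = (12 + 15 + 24 + 50 + 84 + 103)/6 = 48
Σ(m − m̄)² = 1296 + 1089 + 576 + 4 + 1296 + 3025 = 7286
h = 1/6 + (36)²/7286 = 0.166667 + 0.177875 = 0.3445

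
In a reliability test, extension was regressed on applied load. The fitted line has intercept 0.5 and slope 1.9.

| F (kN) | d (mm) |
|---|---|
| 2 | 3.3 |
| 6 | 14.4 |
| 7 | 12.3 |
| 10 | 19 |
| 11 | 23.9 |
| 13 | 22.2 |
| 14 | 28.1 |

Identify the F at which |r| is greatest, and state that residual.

F=2: ŷ = 0.5 + 1.9·2 = 4.3; r = 3.3 − 4.3 = -1
F=6: ŷ = 0.5 + 1.9·6 = 11.9; r = 14.4 − 11.9 = 2.5
F=7: ŷ = 0.5 + 1.9·7 = 13.8; r = 12.3 − 13.8 = -1.5
F=10: ŷ = 0.5 + 1.9·10 = 19.5; r = 19 − 19.5 = -0.5
F=11: ŷ = 0.5 + 1.9·11 = 21.4; r = 23.9 − 21.4 = 2.5
F=13: ŷ = 0.5 + 1.9·13 = 25.2; r = 22.2 − 25.2 = -3
F=14: ŷ = 0.5 + 1.9·14 = 27.1; r = 28.1 − 27.1 = 1
Largest |r| is 3 at F = 13, residual -3.

F = 13, r = -3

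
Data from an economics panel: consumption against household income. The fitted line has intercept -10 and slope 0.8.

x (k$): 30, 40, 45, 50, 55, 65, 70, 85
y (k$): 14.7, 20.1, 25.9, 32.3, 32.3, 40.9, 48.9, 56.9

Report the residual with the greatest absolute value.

r = 2.9

x=30: ŷ = -10 + 0.8·30 = 14; r = 14.7 − 14 = 0.7
x=40: ŷ = -10 + 0.8·40 = 22; r = 20.1 − 22 = -1.9
x=45: ŷ = -10 + 0.8·45 = 26; r = 25.9 − 26 = -0.1
x=50: ŷ = -10 + 0.8·50 = 30; r = 32.3 − 30 = 2.3
x=55: ŷ = -10 + 0.8·55 = 34; r = 32.3 − 34 = -1.7
x=65: ŷ = -10 + 0.8·65 = 42; r = 40.9 − 42 = -1.1
x=70: ŷ = -10 + 0.8·70 = 46; r = 48.9 − 46 = 2.9
x=85: ŷ = -10 + 0.8·85 = 58; r = 56.9 − 58 = -1.1
Largest |r| is 2.9 at x = 70, residual 2.9.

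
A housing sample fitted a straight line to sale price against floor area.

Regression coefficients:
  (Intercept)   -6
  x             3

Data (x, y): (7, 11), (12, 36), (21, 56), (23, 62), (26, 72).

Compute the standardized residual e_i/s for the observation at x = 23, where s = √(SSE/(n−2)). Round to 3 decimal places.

x=7: ŷ = -6 + 3·7 = 15; e = 11 − 15 = -4
x=12: ŷ = -6 + 3·12 = 30; e = 36 − 30 = 6
x=21: ŷ = -6 + 3·21 = 57; e = 56 − 57 = -1
x=23: ŷ = -6 + 3·23 = 63; e = 62 − 63 = -1
x=26: ŷ = -6 + 3·26 = 72; e = 72 − 72 = 0
SSE = 16 + 36 + 1 + 1 + 0 = 54
s = √(54/3) = 4.24264
e/s = -1 / 4.24264 = -0.236

-0.236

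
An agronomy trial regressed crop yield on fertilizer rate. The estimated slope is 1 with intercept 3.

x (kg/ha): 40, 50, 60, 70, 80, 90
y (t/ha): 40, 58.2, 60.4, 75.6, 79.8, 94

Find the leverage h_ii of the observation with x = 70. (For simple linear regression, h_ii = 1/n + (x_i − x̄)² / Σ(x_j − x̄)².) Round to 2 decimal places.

x̄ = (40 + 50 + 60 + 70 + 80 + 90)/6 = 65
Σ(x − x̄)² = 625 + 225 + 25 + 25 + 225 + 625 = 1750
h = 1/6 + (5)²/1750 = 0.166667 + 0.0142857 = 0.18

h = 0.18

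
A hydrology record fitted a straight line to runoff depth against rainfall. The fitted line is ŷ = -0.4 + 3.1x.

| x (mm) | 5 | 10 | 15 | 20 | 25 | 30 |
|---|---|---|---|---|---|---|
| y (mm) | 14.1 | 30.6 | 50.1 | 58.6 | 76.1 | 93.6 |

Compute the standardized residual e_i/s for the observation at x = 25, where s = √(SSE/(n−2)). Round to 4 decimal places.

-0.3780

x=5: ŷ = -0.4 + 3.1·5 = 15.1; e = 14.1 − 15.1 = -1
x=10: ŷ = -0.4 + 3.1·10 = 30.6; e = 30.6 − 30.6 = 0
x=15: ŷ = -0.4 + 3.1·15 = 46.1; e = 50.1 − 46.1 = 4
x=20: ŷ = -0.4 + 3.1·20 = 61.6; e = 58.6 − 61.6 = -3
x=25: ŷ = -0.4 + 3.1·25 = 77.1; e = 76.1 − 77.1 = -1
x=30: ŷ = -0.4 + 3.1·30 = 92.6; e = 93.6 − 92.6 = 1
SSE = 1 + 0 + 16 + 9 + 1 + 1 = 28
s = √(28/4) = 2.64575
e/s = -1 / 2.64575 = -0.3780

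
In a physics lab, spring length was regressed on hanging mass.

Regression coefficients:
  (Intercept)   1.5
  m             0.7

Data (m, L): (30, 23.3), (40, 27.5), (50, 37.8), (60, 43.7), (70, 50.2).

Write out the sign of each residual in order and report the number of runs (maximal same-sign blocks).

m=30: L̂ = 1.5 + 0.7·30 = 22.5; e = 23.3 − 22.5 = 0.8
m=40: L̂ = 1.5 + 0.7·40 = 29.5; e = 27.5 − 29.5 = -2
m=50: L̂ = 1.5 + 0.7·50 = 36.5; e = 37.8 − 36.5 = 1.3
m=60: L̂ = 1.5 + 0.7·60 = 43.5; e = 43.7 − 43.5 = 0.2
m=70: L̂ = 1.5 + 0.7·70 = 50.5; e = 50.2 − 50.5 = -0.3
Signs: + − + + −
Runs: +×1, −×1, +×2, −×1 → 4

4 runs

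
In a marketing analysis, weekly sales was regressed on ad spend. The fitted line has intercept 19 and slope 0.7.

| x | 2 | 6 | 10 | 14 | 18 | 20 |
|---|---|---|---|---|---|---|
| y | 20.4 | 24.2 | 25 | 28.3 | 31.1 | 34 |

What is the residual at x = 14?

e = -0.5

ŷ = 19 + 0.7·14 = 28.8
e = 28.3 − 28.8 = -0.5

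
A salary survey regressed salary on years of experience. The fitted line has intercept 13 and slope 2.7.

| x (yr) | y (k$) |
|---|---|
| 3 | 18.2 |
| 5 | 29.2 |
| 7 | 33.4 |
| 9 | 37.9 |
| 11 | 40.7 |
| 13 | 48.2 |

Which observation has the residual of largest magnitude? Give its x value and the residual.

x=3: ŷ = 13 + 2.7·3 = 21.1; r = 18.2 − 21.1 = -2.9
x=5: ŷ = 13 + 2.7·5 = 26.5; r = 29.2 − 26.5 = 2.7
x=7: ŷ = 13 + 2.7·7 = 31.9; r = 33.4 − 31.9 = 1.5
x=9: ŷ = 13 + 2.7·9 = 37.3; r = 37.9 − 37.3 = 0.6
x=11: ŷ = 13 + 2.7·11 = 42.7; r = 40.7 − 42.7 = -2
x=13: ŷ = 13 + 2.7·13 = 48.1; r = 48.2 − 48.1 = 0.1
Largest |r| is 2.9 at x = 3, residual -2.9.

x = 3, r = -2.9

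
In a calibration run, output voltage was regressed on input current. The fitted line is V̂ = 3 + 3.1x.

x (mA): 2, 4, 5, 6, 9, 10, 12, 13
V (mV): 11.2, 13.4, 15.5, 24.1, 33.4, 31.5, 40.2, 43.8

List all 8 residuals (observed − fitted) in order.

2, -2, -3, 2.5, 2.5, -2.5, 0, 0.5

x=2: V̂ = 3 + 3.1·2 = 9.2; e = 11.2 − 9.2 = 2
x=4: V̂ = 3 + 3.1·4 = 15.4; e = 13.4 − 15.4 = -2
x=5: V̂ = 3 + 3.1·5 = 18.5; e = 15.5 − 18.5 = -3
x=6: V̂ = 3 + 3.1·6 = 21.6; e = 24.1 − 21.6 = 2.5
x=9: V̂ = 3 + 3.1·9 = 30.9; e = 33.4 − 30.9 = 2.5
x=10: V̂ = 3 + 3.1·10 = 34; e = 31.5 − 34 = -2.5
x=12: V̂ = 3 + 3.1·12 = 40.2; e = 40.2 − 40.2 = 0
x=13: V̂ = 3 + 3.1·13 = 43.3; e = 43.8 − 43.3 = 0.5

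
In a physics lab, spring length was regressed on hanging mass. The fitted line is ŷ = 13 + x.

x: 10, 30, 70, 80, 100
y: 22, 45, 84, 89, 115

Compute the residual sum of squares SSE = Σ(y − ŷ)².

x=10: ŷ = 13 + 10 = 23; r = 22 − 23 = -1
x=30: ŷ = 13 + 30 = 43; r = 45 − 43 = 2
x=70: ŷ = 13 + 70 = 83; r = 84 − 83 = 1
x=80: ŷ = 13 + 80 = 93; r = 89 − 93 = -4
x=100: ŷ = 13 + 100 = 113; r = 115 − 113 = 2
SSE = 1 + 4 + 1 + 16 + 4 = 26

SSE = 26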